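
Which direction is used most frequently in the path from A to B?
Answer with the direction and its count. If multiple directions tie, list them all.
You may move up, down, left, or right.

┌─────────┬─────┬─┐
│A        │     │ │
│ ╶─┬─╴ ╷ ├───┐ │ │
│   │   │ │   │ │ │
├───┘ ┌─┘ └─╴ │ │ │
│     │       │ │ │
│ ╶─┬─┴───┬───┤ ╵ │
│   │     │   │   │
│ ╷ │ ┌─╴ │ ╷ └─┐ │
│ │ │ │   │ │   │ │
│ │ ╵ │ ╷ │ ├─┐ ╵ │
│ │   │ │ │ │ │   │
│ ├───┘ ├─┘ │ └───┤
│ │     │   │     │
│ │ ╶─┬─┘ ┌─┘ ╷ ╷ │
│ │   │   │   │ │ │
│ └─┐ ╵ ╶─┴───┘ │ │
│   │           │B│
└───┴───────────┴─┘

Directions: right, right, right, down, left, down, left, left, down, right, down, down, right, up, up, right, right, down, left, down, down, left, left, down, right, down, right, right, right, right, right, up, up, right, down, down
Counts: {'right': 14, 'down': 12, 'left': 6, 'up': 4}
Most common: right (14 times)

Solution:

┌─────────┬─────┬─┐
│A → → ↓  │     │ │
│ ╶─┬─╴ ╷ ├───┐ │ │
│   │↓ ↲│ │   │ │ │
├───┘ ┌─┘ └─╴ │ │ │
│↓ ← ↲│       │ │ │
│ ╶─┬─┴───┬───┤ ╵ │
│↳ ↓│↱ → ↓│   │   │
│ ╷ │ ┌─╴ │ ╷ └─┐ │
│ │↓│↑│↓ ↲│ │   │ │
│ │ ╵ │ ╷ │ ├─┐ ╵ │
│ │↳ ↑│↓│ │ │ │   │
│ ├───┘ ├─┘ │ └───┤
│ │↓ ← ↲│   │  ↱ ↓│
│ │ ╶─┬─┘ ┌─┘ ╷ ╷ │
│ │↳ ↓│   │   │↑│↓│
│ └─┐ ╵ ╶─┴───┘ │ │
│   │↳ → → → → ↑│B│
└───┴───────────┴─┘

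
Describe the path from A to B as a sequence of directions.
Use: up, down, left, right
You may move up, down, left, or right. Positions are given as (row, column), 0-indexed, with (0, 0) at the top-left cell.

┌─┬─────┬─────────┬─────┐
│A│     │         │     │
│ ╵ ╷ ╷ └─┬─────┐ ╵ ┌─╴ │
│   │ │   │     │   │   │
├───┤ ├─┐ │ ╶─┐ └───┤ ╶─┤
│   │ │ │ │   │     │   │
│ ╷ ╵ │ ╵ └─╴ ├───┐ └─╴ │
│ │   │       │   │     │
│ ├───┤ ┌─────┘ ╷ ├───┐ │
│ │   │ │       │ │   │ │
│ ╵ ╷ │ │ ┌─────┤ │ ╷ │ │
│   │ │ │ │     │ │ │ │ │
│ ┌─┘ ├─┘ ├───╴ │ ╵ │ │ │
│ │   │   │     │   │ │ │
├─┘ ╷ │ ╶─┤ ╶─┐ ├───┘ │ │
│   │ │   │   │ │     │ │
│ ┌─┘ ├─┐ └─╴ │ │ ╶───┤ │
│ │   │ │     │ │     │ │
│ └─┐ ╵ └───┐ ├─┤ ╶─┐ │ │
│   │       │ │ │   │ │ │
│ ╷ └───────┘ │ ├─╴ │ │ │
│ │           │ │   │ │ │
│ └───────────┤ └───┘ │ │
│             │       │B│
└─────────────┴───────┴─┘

Finding the path and converting it to directions:
Path through cells: (0,0) → (1,0) → (1,1) → (0,1) → (0,2) → (0,3) → (1,3) → (1,4) → (2,4) → (3,4) → (3,5) → (3,6) → (2,6) → (2,5) → (1,5) → (1,6) → (1,7) → (2,7) → (2,8) → (2,9) → (3,9) → (3,10) → (3,11) → (4,11) → (5,11) → (6,11) → (7,11) → (8,11) → (9,11) → (10,11) → (11,11)
Directions: down, right, up, right, right, down, right, down, down, right, right, up, left, up, right, right, down, right, right, down, right, right, down, down, down, down, down, down, down, down

Solution:

┌─┬─────┬─────────┬─────┐
│A│↱ → ↓│         │     │
│ ╵ ╷ ╷ └─┬─────┐ ╵ ┌─╴ │
│↳ ↑│ │↳ ↓│↱ → ↓│   │   │
├───┤ ├─┐ │ ╶─┐ └───┤ ╶─┤
│   │ │ │↓│↑ ↰│↳ → ↓│   │
│ ╷ ╵ │ ╵ └─╴ ├───┐ └─╴ │
│ │   │  ↳ → ↑│   │↳ → ↓│
│ ├───┤ ┌─────┘ ╷ ├───┐ │
│ │   │ │       │ │   │↓│
│ ╵ ╷ │ │ ┌─────┤ │ ╷ │ │
│   │ │ │ │     │ │ │ │↓│
│ ┌─┘ ├─┘ ├───╴ │ ╵ │ │ │
│ │   │   │     │   │ │↓│
├─┘ ╷ │ ╶─┤ ╶─┐ ├───┘ │ │
│   │ │   │   │ │     │↓│
│ ┌─┘ ├─┐ └─╴ │ │ ╶───┤ │
│ │   │ │     │ │     │↓│
│ └─┐ ╵ └───┐ ├─┤ ╶─┐ │ │
│   │       │ │ │   │ │↓│
│ ╷ └───────┘ │ ├─╴ │ │ │
│ │           │ │   │ │↓│
│ └───────────┤ └───┘ │ │
│             │       │B│
└─────────────┴───────┴─┘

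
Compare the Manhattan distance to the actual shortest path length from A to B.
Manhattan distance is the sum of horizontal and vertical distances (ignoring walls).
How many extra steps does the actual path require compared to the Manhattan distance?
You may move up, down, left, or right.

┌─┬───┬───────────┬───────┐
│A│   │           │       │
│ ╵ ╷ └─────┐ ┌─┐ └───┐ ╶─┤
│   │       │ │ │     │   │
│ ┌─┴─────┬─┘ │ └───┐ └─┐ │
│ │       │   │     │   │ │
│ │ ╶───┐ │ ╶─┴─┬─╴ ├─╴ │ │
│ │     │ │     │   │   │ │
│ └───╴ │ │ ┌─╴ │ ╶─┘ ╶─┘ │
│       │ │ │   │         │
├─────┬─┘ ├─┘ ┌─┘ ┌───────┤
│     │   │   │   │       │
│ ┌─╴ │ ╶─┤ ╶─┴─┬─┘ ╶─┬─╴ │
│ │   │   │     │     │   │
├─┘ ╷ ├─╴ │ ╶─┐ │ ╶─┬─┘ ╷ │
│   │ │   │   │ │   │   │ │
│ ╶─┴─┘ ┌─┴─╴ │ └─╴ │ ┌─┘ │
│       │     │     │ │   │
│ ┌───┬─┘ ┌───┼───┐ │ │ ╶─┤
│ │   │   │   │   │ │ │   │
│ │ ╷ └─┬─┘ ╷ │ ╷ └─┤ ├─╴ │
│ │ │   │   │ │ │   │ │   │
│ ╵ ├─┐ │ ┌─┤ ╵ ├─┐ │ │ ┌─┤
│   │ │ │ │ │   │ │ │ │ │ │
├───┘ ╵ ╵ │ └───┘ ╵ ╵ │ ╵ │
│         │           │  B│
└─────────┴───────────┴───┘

Manhattan distance: |12 - 0| + |12 - 0| = 24
Actual path length: 72
Extra steps: 72 - 24 = 48

Solution:

┌─┬───┬───────────┬───────┐
│A│   │           │       │
│ ╵ ╷ └─────┐ ┌─┐ └───┐ ╶─┤
│↓  │       │ │ │     │   │
│ ┌─┴─────┬─┘ │ └───┐ └─┐ │
│↓│↱ → → ↓│   │     │   │ │
│ │ ╶───┐ │ ╶─┴─┬─╴ ├─╴ │ │
│↓│↑ ← ↰│↓│     │   │   │ │
│ └───╴ │ │ ┌─╴ │ ╶─┘ ╶─┘ │
│↳ → → ↑│↓│ │   │         │
├─────┬─┘ ├─┘ ┌─┘ ┌───────┤
│     │↓ ↲│   │   │       │
│ ┌─╴ │ ╶─┤ ╶─┴─┬─┘ ╶─┬─╴ │
│ │   │↳ ↓│     │     │↱ ↓│
├─┘ ╷ ├─╴ │ ╶─┐ │ ╶─┬─┘ ╷ │
│   │ │↓ ↲│   │ │   │↱ ↑│↓│
│ ╶─┴─┘ ┌─┴─╴ │ └─╴ │ ┌─┘ │
│↓ ← ← ↲│     │     │↑│↓ ↲│
│ ┌───┬─┘ ┌───┼───┐ │ │ ╶─┤
│↓│↱ ↓│   │↱ ↓│↱ ↓│ │↑│↳ ↓│
│ │ ╷ └─┬─┘ ╷ │ ╷ └─┤ ├─╴ │
│↓│↑│↳ ↓│↱ ↑│↓│↑│↳ ↓│↑│↓ ↲│
│ ╵ ├─┐ │ ┌─┤ ╵ ├─┐ │ │ ┌─┤
│↳ ↑│ │↓│↑│ │↳ ↑│ │↓│↑│↓│ │
├───┘ ╵ ╵ │ └───┘ ╵ ╵ │ ╵ │
│      ↳ ↑│        ↳ ↑│↳ B│
└─────────┴───────────┴───┘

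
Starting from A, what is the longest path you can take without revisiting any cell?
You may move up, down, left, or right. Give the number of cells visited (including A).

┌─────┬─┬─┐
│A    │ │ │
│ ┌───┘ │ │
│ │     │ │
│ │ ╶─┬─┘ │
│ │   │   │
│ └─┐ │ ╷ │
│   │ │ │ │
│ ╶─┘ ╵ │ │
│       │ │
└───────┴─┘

Finding longest simple path using DFS:
Start: (0, 0)
Longest path visits 14 cells
Path: A → down → down → down → down → right → right → up → up → left → up → right → right → up

Solution:

┌─────┬─┬─┐
│A    │B│ │
│ ┌───┘ │ │
│↓│↱ → ↑│ │
│ │ ╶─┬─┘ │
│↓│↑ ↰│   │
│ └─┐ │ ╷ │
│↓  │↑│ │ │
│ ╶─┘ ╵ │ │
│↳ → ↑  │ │
└───────┴─┘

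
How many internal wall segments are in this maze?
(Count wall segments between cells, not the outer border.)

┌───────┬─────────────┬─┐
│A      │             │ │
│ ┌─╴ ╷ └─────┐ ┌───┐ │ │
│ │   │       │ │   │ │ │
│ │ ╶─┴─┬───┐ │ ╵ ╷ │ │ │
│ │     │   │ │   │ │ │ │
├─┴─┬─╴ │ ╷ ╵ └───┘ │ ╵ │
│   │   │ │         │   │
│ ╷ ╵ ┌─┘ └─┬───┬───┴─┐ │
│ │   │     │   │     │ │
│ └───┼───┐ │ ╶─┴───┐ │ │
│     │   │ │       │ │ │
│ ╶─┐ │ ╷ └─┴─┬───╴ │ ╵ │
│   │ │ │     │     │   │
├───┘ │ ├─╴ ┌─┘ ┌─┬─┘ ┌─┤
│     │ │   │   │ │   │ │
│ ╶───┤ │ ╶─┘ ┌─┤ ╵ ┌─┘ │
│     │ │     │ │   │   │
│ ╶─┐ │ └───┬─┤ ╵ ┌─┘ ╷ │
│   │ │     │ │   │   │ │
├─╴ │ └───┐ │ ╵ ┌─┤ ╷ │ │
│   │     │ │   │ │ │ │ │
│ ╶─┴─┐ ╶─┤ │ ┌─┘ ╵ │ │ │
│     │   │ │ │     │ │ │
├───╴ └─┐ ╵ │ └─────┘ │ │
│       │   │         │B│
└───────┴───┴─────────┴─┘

Counting internal wall segments:
Total internal walls: 132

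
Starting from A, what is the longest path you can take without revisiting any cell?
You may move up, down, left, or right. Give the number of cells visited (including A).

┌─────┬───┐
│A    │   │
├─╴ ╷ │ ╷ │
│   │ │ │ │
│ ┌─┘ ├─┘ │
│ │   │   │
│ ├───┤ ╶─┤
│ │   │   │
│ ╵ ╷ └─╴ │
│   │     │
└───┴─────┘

Finding longest simple path using DFS:
Start: (0, 0)
Longest path visits 21 cells
Path: A → right → down → left → down → down → down → right → up → right → down → right → right → up → left → up → right → up → up → left → down

Solution:

┌─────┬───┐
│A ↓  │↓ ↰│
├─╴ ╷ │ ╷ │
│↓ ↲│ │B│↑│
│ ┌─┘ ├─┘ │
│↓│   │↱ ↑│
│ ├───┤ ╶─┤
│↓│↱ ↓│↑ ↰│
│ ╵ ╷ └─╴ │
│↳ ↑│↳ → ↑│
└───┴─────┘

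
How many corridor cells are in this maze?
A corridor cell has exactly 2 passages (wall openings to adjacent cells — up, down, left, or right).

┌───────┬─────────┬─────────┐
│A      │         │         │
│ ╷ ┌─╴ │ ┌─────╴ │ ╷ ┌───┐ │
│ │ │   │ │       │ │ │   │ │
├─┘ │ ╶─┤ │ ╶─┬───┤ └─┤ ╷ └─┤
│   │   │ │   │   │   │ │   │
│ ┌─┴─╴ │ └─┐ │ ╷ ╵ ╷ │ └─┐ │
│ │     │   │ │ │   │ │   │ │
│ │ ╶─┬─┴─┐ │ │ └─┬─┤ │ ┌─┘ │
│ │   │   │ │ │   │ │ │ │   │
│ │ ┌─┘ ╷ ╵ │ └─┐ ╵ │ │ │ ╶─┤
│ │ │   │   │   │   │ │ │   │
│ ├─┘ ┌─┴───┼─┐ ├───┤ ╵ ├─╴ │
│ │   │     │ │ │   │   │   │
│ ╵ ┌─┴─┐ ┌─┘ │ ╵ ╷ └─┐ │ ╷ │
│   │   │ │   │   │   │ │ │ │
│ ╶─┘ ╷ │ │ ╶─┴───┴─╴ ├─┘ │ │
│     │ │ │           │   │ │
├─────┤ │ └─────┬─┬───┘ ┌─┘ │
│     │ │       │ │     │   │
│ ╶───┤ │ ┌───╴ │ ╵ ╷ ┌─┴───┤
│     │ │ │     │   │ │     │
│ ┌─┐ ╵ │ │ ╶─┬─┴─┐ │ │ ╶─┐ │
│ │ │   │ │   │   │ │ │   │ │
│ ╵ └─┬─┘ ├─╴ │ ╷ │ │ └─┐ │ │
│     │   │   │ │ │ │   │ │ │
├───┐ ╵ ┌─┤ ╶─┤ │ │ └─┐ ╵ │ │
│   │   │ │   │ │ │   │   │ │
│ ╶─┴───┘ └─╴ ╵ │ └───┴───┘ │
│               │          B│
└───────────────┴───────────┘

Counting cells with exactly 2 passages:
Total corridor cells: 176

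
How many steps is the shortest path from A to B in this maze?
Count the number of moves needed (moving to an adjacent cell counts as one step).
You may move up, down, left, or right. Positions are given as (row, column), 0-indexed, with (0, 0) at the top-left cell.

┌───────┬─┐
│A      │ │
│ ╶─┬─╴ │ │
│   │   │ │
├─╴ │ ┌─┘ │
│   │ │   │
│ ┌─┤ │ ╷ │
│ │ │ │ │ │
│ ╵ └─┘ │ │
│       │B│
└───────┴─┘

Using BFS to find shortest path:
Start: (0, 0), End: (4, 4)
Path found:
(0,0) → (1,0) → (1,1) → (2,1) → (2,0) → (3,0) → (4,0) → (4,1) → (4,2) → (4,3) → (3,3) → (2,3) → (2,4) → (3,4) → (4,4)
Number of steps: 14

Solution:

┌───────┬─┐
│A      │ │
│ ╶─┬─╴ │ │
│↳ ↓│   │ │
├─╴ │ ┌─┘ │
│↓ ↲│ │↱ ↓│
│ ┌─┤ │ ╷ │
│↓│ │ │↑│↓│
│ ╵ └─┘ │ │
│↳ → → ↑│B│
└───────┴─┘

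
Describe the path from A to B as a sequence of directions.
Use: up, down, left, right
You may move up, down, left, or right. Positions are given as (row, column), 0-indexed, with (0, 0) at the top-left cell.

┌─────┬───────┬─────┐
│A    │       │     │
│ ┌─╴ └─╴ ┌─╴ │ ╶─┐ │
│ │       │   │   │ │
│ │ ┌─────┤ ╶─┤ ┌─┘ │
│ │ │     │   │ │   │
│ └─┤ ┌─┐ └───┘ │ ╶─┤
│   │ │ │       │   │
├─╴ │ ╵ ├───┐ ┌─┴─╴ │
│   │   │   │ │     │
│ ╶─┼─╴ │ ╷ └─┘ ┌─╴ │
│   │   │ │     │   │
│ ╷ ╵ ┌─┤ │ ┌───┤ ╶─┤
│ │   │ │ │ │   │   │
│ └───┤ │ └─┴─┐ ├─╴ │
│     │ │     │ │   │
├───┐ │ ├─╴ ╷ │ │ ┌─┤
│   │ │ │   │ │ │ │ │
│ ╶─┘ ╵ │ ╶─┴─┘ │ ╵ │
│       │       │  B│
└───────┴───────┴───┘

Finding the path and converting it to directions:
Path through cells: (0,0) → (1,0) → (2,0) → (3,0) → (3,1) → (4,1) → (4,0) → (5,0) → (5,1) → (6,1) → (6,2) → (5,2) → (5,3) → (4,3) → (4,2) → (3,2) → (2,2) → (2,3) → (2,4) → (3,4) → (3,5) → (3,6) → (3,7) → (2,7) → (1,7) → (0,7) → (0,8) → (0,9) → (1,9) → (2,9) → (2,8) → (3,8) → (3,9) → (4,9) → (5,9) → (5,8) → (6,8) → (6,9) → (7,9) → (7,8) → (8,8) → (9,8) → (9,9)
Directions: down, down, down, right, down, left, down, right, down, right, up, right, up, left, up, up, right, right, down, right, right, right, up, up, up, right, right, down, down, left, down, right, down, down, left, down, right, down, left, down, down, right

Solution:

┌─────┬───────┬─────┐
│A    │       │↱ → ↓│
│ ┌─╴ └─╴ ┌─╴ │ ╶─┐ │
│↓│       │   │↑  │↓│
│ │ ┌─────┤ ╶─┤ ┌─┘ │
│↓│ │↱ → ↓│   │↑│↓ ↲│
│ └─┤ ┌─┐ └───┘ │ ╶─┤
│↳ ↓│↑│ │↳ → → ↑│↳ ↓│
├─╴ │ ╵ ├───┐ ┌─┴─╴ │
│↓ ↲│↑ ↰│   │ │    ↓│
│ ╶─┼─╴ │ ╷ └─┘ ┌─╴ │
│↳ ↓│↱ ↑│ │     │↓ ↲│
│ ╷ ╵ ┌─┤ │ ┌───┤ ╶─┤
│ │↳ ↑│ │ │ │   │↳ ↓│
│ └───┤ │ └─┴─┐ ├─╴ │
│     │ │     │ │↓ ↲│
├───┐ │ ├─╴ ╷ │ │ ┌─┤
│   │ │ │   │ │ │↓│ │
│ ╶─┘ ╵ │ ╶─┴─┘ │ ╵ │
│       │       │↳ B│
└───────┴───────┴───┘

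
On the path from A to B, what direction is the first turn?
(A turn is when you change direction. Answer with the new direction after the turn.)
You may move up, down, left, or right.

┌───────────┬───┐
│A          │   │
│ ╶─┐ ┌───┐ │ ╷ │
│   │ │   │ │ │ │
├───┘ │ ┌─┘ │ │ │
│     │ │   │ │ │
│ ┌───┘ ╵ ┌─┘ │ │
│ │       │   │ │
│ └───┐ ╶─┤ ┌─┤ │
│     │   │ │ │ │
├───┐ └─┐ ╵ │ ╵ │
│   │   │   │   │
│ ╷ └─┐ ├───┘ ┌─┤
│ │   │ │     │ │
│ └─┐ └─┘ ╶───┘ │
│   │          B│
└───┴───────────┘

Directions: right, right, right, right, right, down, down, left, down, left, down, right, down, right, up, up, right, up, up, up, right, down, down, down, down, down, left, down, left, left, down, right, right, right
First turn direction: down

Solution:

┌───────────┬───┐
│A → → → → ↓│↱ ↓│
│ ╶─┐ ┌───┐ │ ╷ │
│   │ │   │↓│↑│↓│
├───┘ │ ┌─┘ │ │ │
│     │ │↓ ↲│↑│↓│
│ ┌───┘ ╵ ┌─┘ │ │
│ │    ↓ ↲│↱ ↑│↓│
│ └───┐ ╶─┤ ┌─┤ │
│     │↳ ↓│↑│ │↓│
├───┐ └─┐ ╵ │ ╵ │
│   │   │↳ ↑│↓ ↲│
│ ╷ └─┐ ├───┘ ┌─┤
│ │   │ │↓ ← ↲│ │
│ └─┐ └─┘ ╶───┘ │
│   │    ↳ → → B│
└───┴───────────┘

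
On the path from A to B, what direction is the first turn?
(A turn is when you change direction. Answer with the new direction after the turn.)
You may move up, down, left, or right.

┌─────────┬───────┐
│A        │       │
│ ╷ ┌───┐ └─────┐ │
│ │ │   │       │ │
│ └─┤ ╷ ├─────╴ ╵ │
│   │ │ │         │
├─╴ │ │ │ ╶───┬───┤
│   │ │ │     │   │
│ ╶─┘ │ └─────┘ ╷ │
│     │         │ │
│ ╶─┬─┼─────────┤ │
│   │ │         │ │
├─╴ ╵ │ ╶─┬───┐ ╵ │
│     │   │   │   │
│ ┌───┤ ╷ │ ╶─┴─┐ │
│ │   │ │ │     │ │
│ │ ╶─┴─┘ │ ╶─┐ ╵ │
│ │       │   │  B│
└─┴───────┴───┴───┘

Directions: down, down, right, down, left, down, right, right, up, up, up, right, down, down, down, right, right, right, right, up, right, down, down, down, down, down
First turn direction: right

Solution:

┌─────────┬───────┐
│A        │       │
│ ╷ ┌───┐ └─────┐ │
│↓│ │↱ ↓│       │ │
│ └─┤ ╷ ├─────╴ ╵ │
│↳ ↓│↑│↓│         │
├─╴ │ │ │ ╶───┬───┤
│↓ ↲│↑│↓│     │↱ ↓│
│ ╶─┘ │ └─────┘ ╷ │
│↳ → ↑│↳ → → → ↑│↓│
│ ╶─┬─┼─────────┤ │
│   │ │         │↓│
├─╴ ╵ │ ╶─┬───┐ ╵ │
│     │   │   │  ↓│
│ ┌───┤ ╷ │ ╶─┴─┐ │
│ │   │ │ │     │↓│
│ │ ╶─┴─┘ │ ╶─┐ ╵ │
│ │       │   │  B│
└─┴───────┴───┴───┘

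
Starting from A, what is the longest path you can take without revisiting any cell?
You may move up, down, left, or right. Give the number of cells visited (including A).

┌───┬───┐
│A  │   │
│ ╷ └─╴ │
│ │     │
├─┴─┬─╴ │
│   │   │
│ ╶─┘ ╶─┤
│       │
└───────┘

Finding longest simple path using DFS:
Start: (0, 0)
Longest path visits 12 cells
Path: A → right → down → right → right → down → left → down → left → left → up → right

Solution:

┌───┬───┐
│A ↓│   │
│ ╷ └─╴ │
│ │↳ → ↓│
├─┴─┬─╴ │
│↱ B│↓ ↲│
│ ╶─┘ ╶─┤
│↑ ← ↲  │
└───────┘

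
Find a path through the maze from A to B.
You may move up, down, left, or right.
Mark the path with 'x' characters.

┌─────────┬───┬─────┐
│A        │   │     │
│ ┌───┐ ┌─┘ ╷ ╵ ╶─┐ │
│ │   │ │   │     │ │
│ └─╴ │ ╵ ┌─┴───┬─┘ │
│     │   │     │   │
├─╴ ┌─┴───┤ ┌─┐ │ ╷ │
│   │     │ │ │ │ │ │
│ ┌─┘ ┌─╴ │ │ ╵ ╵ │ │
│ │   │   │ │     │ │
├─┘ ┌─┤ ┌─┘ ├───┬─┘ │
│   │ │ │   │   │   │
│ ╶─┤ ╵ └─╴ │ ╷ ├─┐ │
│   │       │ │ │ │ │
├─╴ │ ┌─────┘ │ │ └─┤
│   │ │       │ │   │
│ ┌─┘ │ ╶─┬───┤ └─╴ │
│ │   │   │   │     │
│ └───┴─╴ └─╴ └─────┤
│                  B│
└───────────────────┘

Finding the shortest path through the maze:
Path length: 56 steps
Directions: right → right → right → down → down → right → up → right → up → right → down → right → up → right → right → down → down → left → down → down → left → up → up → left → left → down → down → down → down → left → left → up → up → right → up → left → left → down → left → down → left → down → right → down → left → down → down → right → right → right → right → right → right → right → right → right

Solution:

┌─────────┬───┬─────┐
│A x x x  │x x│x x x│
│ ┌───┐ ┌─┘ ╷ ╵ ╶─┐ │
│ │   │x│x x│x x  │x│
│ └─╴ │ ╵ ┌─┴───┬─┘ │
│     │x x│x x x│x x│
├─╴ ┌─┴───┤ ┌─┐ │ ╷ │
│   │x x x│x│ │x│x│ │
│ ┌─┘ ┌─╴ │ │ ╵ ╵ │ │
│ │x x│x x│x│  x x│ │
├─┘ ┌─┤ ┌─┘ ├───┬─┘ │
│x x│ │x│  x│   │   │
│ ╶─┤ ╵ └─╴ │ ╷ ├─┐ │
│x x│  x x x│ │ │ │ │
├─╴ │ ┌─────┘ │ │ └─┤
│x x│ │       │ │   │
│ ┌─┘ │ ╶─┬───┤ └─╴ │
│x│   │   │   │     │
│ └───┴─╴ └─╴ └─────┤
│x x x x x x x x x B│
└───────────────────┘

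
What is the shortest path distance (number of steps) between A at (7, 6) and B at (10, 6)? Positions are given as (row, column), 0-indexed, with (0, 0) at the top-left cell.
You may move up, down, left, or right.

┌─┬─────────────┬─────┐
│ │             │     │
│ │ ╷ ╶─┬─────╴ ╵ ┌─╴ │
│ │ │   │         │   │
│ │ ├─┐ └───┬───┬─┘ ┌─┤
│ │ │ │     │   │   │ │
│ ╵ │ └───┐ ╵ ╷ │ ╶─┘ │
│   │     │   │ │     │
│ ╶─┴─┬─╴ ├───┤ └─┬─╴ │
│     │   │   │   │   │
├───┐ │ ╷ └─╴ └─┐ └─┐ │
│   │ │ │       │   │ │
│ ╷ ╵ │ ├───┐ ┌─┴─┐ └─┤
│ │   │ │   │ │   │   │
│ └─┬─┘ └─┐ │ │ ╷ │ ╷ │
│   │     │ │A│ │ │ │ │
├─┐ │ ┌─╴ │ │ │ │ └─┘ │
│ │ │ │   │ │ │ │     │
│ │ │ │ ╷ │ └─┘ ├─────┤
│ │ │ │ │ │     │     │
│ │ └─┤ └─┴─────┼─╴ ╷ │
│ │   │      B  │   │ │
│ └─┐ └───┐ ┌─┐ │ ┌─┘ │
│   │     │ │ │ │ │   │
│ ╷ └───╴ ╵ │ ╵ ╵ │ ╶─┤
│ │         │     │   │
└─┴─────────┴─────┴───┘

Finding path from (7, 6) to (10, 6):
Path: (7,6) → (6,6) → (5,6) → (5,5) → (5,4) → (4,4) → (4,3) → (5,3) → (6,3) → (7,3) → (7,4) → (8,4) → (8,3) → (9,3) → (10,3) → (10,4) → (10,5) → (10,6)
Distance: 17 steps

Solution:

┌─┬─────────────┬─────┐
│ │             │     │
│ │ ╷ ╶─┬─────╴ ╵ ┌─╴ │
│ │ │   │         │   │
│ │ ├─┐ └───┬───┬─┘ ┌─┤
│ │ │ │     │   │   │ │
│ ╵ │ └───┐ ╵ ╷ │ ╶─┘ │
│   │     │   │ │     │
│ ╶─┴─┬─╴ ├───┤ └─┬─╴ │
│     │↓ ↰│   │   │   │
├───┐ │ ╷ └─╴ └─┐ └─┐ │
│   │ │↓│↑ ← ↰  │   │ │
│ ╷ ╵ │ ├───┐ ┌─┴─┐ └─┤
│ │   │↓│   │↑│   │   │
│ └─┬─┘ └─┐ │ │ ╷ │ ╷ │
│   │  ↳ ↓│ │A│ │ │ │ │
├─┐ │ ┌─╴ │ │ │ │ └─┘ │
│ │ │ │↓ ↲│ │ │ │     │
│ │ │ │ ╷ │ └─┘ ├─────┤
│ │ │ │↓│ │     │     │
│ │ └─┤ └─┴─────┼─╴ ╷ │
│ │   │↳ → → B  │   │ │
│ └─┐ └───┐ ┌─┐ │ ┌─┘ │
│   │     │ │ │ │ │   │
│ ╷ └───╴ ╵ │ ╵ ╵ │ ╶─┤
│ │         │     │   │
└─┴─────────┴─────┴───┘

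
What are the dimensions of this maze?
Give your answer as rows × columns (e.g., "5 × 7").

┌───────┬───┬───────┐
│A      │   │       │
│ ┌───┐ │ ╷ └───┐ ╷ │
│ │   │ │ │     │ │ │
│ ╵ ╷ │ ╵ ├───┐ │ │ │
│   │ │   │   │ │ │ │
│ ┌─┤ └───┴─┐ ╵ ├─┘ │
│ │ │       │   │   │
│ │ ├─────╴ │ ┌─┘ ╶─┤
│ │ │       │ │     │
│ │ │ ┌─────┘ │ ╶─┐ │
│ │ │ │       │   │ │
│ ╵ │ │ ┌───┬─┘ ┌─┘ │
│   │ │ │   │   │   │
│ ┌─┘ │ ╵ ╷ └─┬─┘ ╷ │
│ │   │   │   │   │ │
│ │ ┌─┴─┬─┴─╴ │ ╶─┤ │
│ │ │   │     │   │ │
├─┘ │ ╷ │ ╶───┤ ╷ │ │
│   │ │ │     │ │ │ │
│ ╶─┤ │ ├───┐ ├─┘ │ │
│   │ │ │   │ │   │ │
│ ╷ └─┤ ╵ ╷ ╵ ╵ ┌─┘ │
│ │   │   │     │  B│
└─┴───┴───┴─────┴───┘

Counting the maze dimensions:
Rows (vertical): 12
Columns (horizontal): 10
Dimensions: 12 × 10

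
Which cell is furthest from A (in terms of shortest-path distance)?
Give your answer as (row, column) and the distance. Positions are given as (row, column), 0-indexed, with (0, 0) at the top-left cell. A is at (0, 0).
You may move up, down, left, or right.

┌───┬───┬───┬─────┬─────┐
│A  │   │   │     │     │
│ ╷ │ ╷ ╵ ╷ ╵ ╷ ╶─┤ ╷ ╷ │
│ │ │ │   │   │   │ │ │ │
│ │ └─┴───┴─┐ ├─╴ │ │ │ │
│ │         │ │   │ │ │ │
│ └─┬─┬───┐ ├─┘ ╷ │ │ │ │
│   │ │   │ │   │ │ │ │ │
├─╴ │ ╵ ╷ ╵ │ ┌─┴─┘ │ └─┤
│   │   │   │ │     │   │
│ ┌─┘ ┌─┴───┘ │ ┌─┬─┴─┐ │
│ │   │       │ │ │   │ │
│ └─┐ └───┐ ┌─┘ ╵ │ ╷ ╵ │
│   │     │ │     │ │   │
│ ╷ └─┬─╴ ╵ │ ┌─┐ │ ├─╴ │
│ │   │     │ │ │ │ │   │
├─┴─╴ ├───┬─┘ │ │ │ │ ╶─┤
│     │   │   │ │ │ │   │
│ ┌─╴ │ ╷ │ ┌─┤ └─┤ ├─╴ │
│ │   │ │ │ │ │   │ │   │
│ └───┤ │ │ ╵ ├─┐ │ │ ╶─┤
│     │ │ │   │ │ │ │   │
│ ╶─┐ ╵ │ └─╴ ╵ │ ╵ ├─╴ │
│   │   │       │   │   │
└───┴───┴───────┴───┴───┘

Computing BFS distances from A to all cells:
Furthest cell: (7, 7)
Distance: 68 steps

Path from A to the furthest cell:

┌───┬───┬───┬─────┬─────┐
│A  │   │   │     │↱ ↓  │
│ ╷ │ ╷ ╵ ╷ ╵ ╷ ╶─┤ ╷ ╷ │
│↓│ │ │   │   │   │↑│↓│ │
│ │ └─┴───┴─┐ ├─╴ │ │ │ │
│↓│         │ │   │↑│↓│ │
│ └─┬─┬───┐ ├─┘ ╷ │ │ │ │
│↳ ↓│ │   │ │   │ │↑│↓│ │
├─╴ │ ╵ ╷ ╵ │ ┌─┴─┘ │ └─┤
│↓ ↲│   │   │ │↱ → ↑│↳ ↓│
│ ┌─┘ ┌─┴───┘ │ ┌─┬─┴─┐ │
│↓│   │       │↑│ │↓ ↰│↓│
│ └─┐ └───┐ ┌─┘ ╵ │ ╷ ╵ │
│↳ ↓│     │ │↱ ↑  │↓│↑ ↲│
│ ╷ └─┬─╴ ╵ │ ┌─┐ │ ├─╴ │
│ │↳ ↓│     │↑│B│ │↓│   │
├─┴─╴ ├───┬─┘ │ │ │ │ ╶─┤
│↓ ← ↲│↱ ↓│↱ ↑│↑│ │↓│   │
│ ┌─╴ │ ╷ │ ┌─┤ └─┤ ├─╴ │
│↓│   │↑│↓│↑│ │↑ ↰│↓│   │
│ └───┤ │ │ ╵ ├─┐ │ │ ╶─┤
│↳ → ↓│↑│↓│↑ ↰│ │↑│↓│   │
│ ╶─┐ ╵ │ └─╴ ╵ │ ╵ ├─╴ │
│   │↳ ↑│↳ → ↑  │↑ ↲│   │
└───┴───┴───────┴───┴───┘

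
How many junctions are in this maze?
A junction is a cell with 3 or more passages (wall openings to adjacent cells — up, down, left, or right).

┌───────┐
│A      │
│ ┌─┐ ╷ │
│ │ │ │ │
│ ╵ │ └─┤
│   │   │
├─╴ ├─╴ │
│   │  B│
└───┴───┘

Checking each cell for number of passages:

Junctions found (3+ passages):
  (0, 2): 3 passages
  (2, 1): 3 passages
Total junctions: 2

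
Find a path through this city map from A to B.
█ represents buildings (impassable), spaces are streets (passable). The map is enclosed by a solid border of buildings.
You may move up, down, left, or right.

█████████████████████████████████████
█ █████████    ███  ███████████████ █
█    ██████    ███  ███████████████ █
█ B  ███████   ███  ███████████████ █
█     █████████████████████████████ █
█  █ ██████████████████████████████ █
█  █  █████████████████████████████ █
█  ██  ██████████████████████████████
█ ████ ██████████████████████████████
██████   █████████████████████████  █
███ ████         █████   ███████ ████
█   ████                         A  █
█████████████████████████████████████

Finding the shortest path from A to B:
Movement: cardinal only
Path length: 39 steps
Directions: left → left → left → left → left → left → left → left → left → left → left → left → left → left → left → left → left → up → left → left → left → left → left → left → left → left → up → left → left → up → up → left → up → left → up → up → up → left → left

Solution:

█████████████████████████████████████
█ █████████    ███  ███████████████ █
█    ██████    ███  ███████████████ █
█ B←↰███████   ███  ███████████████ █
█   ↑ █████████████████████████████ █
█  █↑██████████████████████████████ █
█  █↑↰█████████████████████████████ █
█  ██↑↰██████████████████████████████
█ ████↑██████████████████████████████
██████↑←↰█████████████████████████  █
███ ████↑←←←←←←←↰█████   ███████ ████
█   ████        ↑←←←←←←←←←←←←←←←←A  █
█████████████████████████████████████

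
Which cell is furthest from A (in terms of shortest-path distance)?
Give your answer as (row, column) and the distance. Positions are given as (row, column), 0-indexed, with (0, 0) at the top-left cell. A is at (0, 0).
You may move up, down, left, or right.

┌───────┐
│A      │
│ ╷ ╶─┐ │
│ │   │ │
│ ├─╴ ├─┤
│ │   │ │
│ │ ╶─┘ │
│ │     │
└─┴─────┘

Computing BFS distances from A to all cells:
Furthest cell: (2, 3)
Distance: 9 steps

Path from A to the furthest cell:

┌───────┐
│A ↓    │
│ ╷ ╶─┐ │
│ │↳ ↓│ │
│ ├─╴ ├─┤
│ │↓ ↲│B│
│ │ ╶─┘ │
│ │↳ → ↑│
└─┴─────┘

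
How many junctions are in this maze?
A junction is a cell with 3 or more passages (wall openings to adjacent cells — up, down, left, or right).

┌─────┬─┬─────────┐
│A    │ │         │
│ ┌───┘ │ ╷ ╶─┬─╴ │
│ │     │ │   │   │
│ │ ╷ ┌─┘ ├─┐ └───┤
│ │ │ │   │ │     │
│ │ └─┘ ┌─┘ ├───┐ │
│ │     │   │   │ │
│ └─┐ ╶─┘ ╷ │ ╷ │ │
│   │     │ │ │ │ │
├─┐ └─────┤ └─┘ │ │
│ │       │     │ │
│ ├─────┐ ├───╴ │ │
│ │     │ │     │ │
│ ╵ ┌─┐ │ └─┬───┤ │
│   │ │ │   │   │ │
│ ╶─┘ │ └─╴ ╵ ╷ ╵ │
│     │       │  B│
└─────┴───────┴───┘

Checking each cell for number of passages:

Junctions found (3+ passages):
  (0, 5): 3 passages
  (1, 2): 3 passages
  (3, 2): 3 passages
  (3, 5): 3 passages
  (5, 7): 3 passages
  (7, 0): 3 passages
  (8, 5): 3 passages
Total junctions: 7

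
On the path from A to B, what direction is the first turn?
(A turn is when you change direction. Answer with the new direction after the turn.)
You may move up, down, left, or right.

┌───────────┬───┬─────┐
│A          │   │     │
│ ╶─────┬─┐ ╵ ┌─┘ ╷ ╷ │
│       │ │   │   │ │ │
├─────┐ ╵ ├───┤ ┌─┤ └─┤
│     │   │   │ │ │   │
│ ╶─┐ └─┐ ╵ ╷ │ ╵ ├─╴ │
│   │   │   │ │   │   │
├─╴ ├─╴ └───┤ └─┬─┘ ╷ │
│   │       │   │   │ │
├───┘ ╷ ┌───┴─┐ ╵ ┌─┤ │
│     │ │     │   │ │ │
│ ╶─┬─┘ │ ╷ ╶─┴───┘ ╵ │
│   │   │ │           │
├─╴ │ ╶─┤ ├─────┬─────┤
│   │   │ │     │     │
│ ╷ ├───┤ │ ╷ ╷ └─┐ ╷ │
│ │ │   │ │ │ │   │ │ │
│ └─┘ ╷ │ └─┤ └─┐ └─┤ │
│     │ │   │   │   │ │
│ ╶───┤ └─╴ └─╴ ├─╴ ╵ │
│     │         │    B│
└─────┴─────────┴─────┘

Directions: down, right, right, right, down, right, down, right, up, right, down, down, right, down, right, up, right, up, right, down, down, down, left, left, left, left, left, up, left, down, down, down, down, right, down, right, right, up, left, up, up, right, down, right, down, right, down, right
First turn direction: right

Solution:

┌───────────┬───┬─────┐
│A          │   │     │
│ ╶─────┬─┐ ╵ ┌─┘ ╷ ╷ │
│↳ → → ↓│ │   │   │ │ │
├─────┐ ╵ ├───┤ ┌─┤ └─┤
│     │↳ ↓│↱ ↓│ │ │   │
│ ╶─┐ └─┐ ╵ ╷ │ ╵ ├─╴ │
│   │   │↳ ↑│↓│   │↱ ↓│
├─╴ ├─╴ └───┤ └─┬─┘ ╷ │
│   │       │↳ ↓│↱ ↑│↓│
├───┘ ╷ ┌───┴─┐ ╵ ┌─┤ │
│     │ │↓ ↰  │↳ ↑│ │↓│
│ ╶─┬─┘ │ ╷ ╶─┴───┘ ╵ │
│   │   │↓│↑ ← ← ← ← ↲│
├─╴ │ ╶─┤ ├─────┬─────┤
│   │   │↓│  ↱ ↓│     │
│ ╷ ├───┤ │ ╷ ╷ └─┐ ╷ │
│ │ │   │↓│ │↑│↳ ↓│ │ │
│ └─┘ ╷ │ └─┤ └─┐ └─┤ │
│     │ │↳ ↓│↑ ↰│↳ ↓│ │
│ ╶───┤ └─╴ └─╴ ├─╴ ╵ │
│     │    ↳ → ↑│  ↳ B│
└─────┴─────────┴─────┘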